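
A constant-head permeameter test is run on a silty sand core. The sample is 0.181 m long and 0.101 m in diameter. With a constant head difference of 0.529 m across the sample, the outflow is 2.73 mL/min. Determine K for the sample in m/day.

Cross-sectional area A = π·(d/2)² = π × (0.101/2)² = 0.008012 m².
Convert discharge: 2.73 mL/min = 4.550e-08 m³/s.
Darcy's law rearranged: K = Q·L / (A·Δh) = 4.550e-08 × 0.181 / (0.008012 × 0.529) = 1.943e-06 m/s = 0.1679 m/day.

0.168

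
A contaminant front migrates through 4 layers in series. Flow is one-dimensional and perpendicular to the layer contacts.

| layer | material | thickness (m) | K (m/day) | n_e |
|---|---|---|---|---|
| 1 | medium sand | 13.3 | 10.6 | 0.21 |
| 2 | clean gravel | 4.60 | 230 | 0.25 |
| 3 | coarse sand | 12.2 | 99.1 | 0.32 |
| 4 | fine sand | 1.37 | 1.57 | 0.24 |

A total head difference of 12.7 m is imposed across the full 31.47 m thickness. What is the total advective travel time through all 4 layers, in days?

With flow normal to the layers, continuity requires the same specific discharge q through every layer.
Σ(b_i/K_i) = 13.3/10.6 + 4.60/230 + 12.2/99.1 + 1.37/1.57 = 2.270 d.
q = Δh / Σ(b_i/K_i) = 12.7 / 2.270 = 5.594 m/day.
In each layer the seepage velocity is v_i = q/n_i, so the layer transit time is t_i = b_i·n_i / q:
  layer 1 (medium sand): t_1 = 13.3 × 0.21 / 5.594 = 0.4993 d
  layer 2 (clean gravel): t_2 = 4.60 × 0.25 / 5.594 = 0.2056 d
  layer 3 (coarse sand): t_3 = 12.2 × 0.32 / 5.594 = 0.6979 d
  layer 4 (fine sand): t_4 = 1.37 × 0.24 / 5.594 = 0.05878 d
Total t = Σ t_i = 1.462 days.

1.46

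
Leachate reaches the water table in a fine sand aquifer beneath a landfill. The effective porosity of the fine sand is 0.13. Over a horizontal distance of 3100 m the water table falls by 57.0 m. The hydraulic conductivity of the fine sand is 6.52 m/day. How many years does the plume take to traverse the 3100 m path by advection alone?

9.20

Hydraulic gradient i = Δh / L = 57.0 / 3100 = 0.01839.
Darcy flux q = K · i = 6.520 × 0.01839 = 0.1199 m/day.
Seepage velocity v = q / n_e = 0.1199 / 0.13 = 0.9222 m/day.
Travel time t = L / v = 3100 / 0.9222 = 3362 days = 9.204 years.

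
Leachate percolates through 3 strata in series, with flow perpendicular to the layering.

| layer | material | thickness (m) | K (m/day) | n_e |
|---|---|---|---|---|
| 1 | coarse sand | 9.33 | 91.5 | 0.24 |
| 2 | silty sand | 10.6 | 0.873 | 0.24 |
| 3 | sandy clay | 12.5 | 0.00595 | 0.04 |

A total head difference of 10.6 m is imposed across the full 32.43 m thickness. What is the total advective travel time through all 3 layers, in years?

With flow normal to the layers, continuity requires the same specific discharge q through every layer.
Σ(b_i/K_i) = 9.33/91.5 + 10.6/0.873 + 12.5/0.00595 = 2113 d.
q = Δh / Σ(b_i/K_i) = 10.6 / 2113 = 0.005016 m/day.
In each layer the seepage velocity is v_i = q/n_i, so the layer transit time is t_i = b_i·n_i / q:
  layer 1 (coarse sand): t_1 = 9.33 × 0.24 / 0.005016 = 446.4 d
  layer 2 (silty sand): t_2 = 10.6 × 0.24 / 0.005016 = 507.1 d
  layer 3 (sandy clay): t_3 = 12.5 × 0.04 / 0.005016 = 99.67 d
Total t = Σ t_i = 1053 days = 2.883 years.

2.88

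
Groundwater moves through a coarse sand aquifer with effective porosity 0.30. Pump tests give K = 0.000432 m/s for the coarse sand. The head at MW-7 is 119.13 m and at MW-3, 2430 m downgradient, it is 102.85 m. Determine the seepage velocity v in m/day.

0.834

Convert K: 0.000432 m/s × 86400 = 37.32 m/day.
Hydraulic gradient i = (119.13 − 102.85) / 2430 = 16.28 / 2430 = 0.006700.
Darcy flux q = K · i = 37.32 × 0.006700 = 0.2501 m/day.
Seepage velocity v = q / n_e = 0.2501 / 0.30 = 0.8335 m/day.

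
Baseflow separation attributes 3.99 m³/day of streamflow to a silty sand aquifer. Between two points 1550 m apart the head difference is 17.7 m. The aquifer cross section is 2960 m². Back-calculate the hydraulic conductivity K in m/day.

Hydraulic gradient i = Δh / L = 17.7 / 1550 = 0.01142.
From Q = K·A·i, K = Q / (A·i) = 3.99 / (2960 × 0.01142) = 0.1180 m/day.

0.118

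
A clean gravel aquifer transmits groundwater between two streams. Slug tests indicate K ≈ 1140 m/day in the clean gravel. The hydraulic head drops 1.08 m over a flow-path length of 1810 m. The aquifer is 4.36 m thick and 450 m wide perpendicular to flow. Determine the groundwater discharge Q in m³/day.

Cross-sectional area A = 450 × 4.36 = 1962 m².
Hydraulic gradient i = Δh / L = 1.08 / 1810 = 0.0005967.
Darcy's law: Q = K · A · i = 1140 × 1962 × 0.0005967 = 1335 m³/day.

1330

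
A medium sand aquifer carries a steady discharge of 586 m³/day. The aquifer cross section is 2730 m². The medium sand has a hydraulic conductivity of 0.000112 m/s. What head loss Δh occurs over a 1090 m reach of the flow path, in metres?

24.2

Convert K: 0.000112 m/s × 86400 = 9.677 m/day.
From Q = K·A·i, i = Q / (K·A) = 586 / (9.677 × 2730) = 0.02218.
Head loss Δh = i · L = 0.02218 × 1090 = 24.18 m.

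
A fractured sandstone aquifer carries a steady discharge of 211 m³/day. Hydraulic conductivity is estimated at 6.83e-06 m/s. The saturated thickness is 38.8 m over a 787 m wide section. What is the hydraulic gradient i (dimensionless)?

Convert K: 6.83e-06 m/s × 86400 = 0.5901 m/day.
Cross-sectional area A = 787 × 38.8 = 30536 m².
From Q = K·A·i, i = Q / (K·A) = 211 / (0.5901 × 30536) = 0.01171.

0.0117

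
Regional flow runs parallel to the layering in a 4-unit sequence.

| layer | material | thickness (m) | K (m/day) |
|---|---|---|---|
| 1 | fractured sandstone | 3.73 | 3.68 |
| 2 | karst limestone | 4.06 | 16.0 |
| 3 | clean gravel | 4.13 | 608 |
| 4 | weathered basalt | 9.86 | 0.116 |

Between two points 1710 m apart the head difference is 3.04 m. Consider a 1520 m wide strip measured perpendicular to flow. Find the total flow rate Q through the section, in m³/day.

Flow is parallel to layering, so each bed carries its own Darcy discharge and the transmissivities add.
Σ(K_i·b_i) = 3.68×3.73 + 16.0×4.06 + 608×4.13 + 0.116×9.86 = 2591 m²/day.
Hydraulic gradient i = Δh / L = 3.04 / 1710 = 0.001778.
Q = Σ(K_i·b_i) · W · i = 2591 × 1520 × 0.001778 = 7001 m³/day.

7000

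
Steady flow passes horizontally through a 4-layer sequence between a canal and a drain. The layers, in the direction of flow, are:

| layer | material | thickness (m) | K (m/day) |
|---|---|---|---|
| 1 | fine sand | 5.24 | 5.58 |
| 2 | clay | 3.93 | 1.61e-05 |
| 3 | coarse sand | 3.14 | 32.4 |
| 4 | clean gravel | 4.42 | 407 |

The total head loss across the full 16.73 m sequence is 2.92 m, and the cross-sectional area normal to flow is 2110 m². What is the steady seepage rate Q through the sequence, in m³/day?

0.0252

Flow is perpendicular to layering, so the layers act in series and the equivalent K is the thickness-weighted harmonic mean.
Total thickness L = 5.24 + 3.93 + 3.14 + 4.42 = 16.73 m.
Σ(b_i/K_i) = 5.24/5.58 + 3.93/1.61e-05 + 3.14/32.4 + 4.42/407 = 2.441e+05 d.
K_eq = L / Σ(b_i/K_i) = 16.73 / 2.441e+05 = 6.854e-05 m/day.
Q = K_eq · A · (Δh/L) = 6.854e-05 × 2110 × (2.92/16.73) = 0.02524 m³/day.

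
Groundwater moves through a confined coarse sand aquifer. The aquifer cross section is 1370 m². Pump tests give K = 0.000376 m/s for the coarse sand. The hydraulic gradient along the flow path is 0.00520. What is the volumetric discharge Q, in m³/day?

Convert K: 0.000376 m/s × 86400 = 32.49 m/day.
Hydraulic gradient i = 0.00520.
Darcy's law: Q = K · A · i = 32.49 × 1370 × 0.005200 = 231.4 m³/day.

231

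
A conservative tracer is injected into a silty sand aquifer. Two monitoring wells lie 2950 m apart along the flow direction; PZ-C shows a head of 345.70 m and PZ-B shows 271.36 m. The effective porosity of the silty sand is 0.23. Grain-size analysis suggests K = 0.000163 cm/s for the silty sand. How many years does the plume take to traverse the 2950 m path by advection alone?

Convert K: 0.000163 cm/s × 864 = 0.1408 m/day.
Hydraulic gradient i = (345.70 − 271.36) / 2950 = 74.34 / 2950 = 0.02520.
Darcy flux q = K · i = 0.1408 × 0.02520 = 0.003549 m/day.
Seepage velocity v = q / n_e = 0.003549 / 0.23 = 0.01543 m/day.
Travel time t = L / v = 2950 / 0.01543 = 1.912e+05 days = 523.4 years.

523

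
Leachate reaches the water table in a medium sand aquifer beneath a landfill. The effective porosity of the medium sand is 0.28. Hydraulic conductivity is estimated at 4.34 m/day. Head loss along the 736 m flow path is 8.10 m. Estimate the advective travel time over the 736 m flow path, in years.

Hydraulic gradient i = Δh / L = 8.10 / 736 = 0.01101.
Darcy flux q = K · i = 4.340 × 0.01101 = 0.04776 m/day.
Seepage velocity v = q / n_e = 0.04776 / 0.28 = 0.1706 m/day.
Travel time t = L / v = 736 / 0.1706 = 4315 days = 11.81 years.

11.8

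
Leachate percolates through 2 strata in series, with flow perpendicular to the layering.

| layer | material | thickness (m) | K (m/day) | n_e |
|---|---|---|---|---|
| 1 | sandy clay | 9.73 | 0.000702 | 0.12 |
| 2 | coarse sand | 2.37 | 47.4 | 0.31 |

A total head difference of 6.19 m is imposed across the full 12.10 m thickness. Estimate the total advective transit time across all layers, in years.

With flow normal to the layers, continuity requires the same specific discharge q through every layer.
Σ(b_i/K_i) = 9.73/0.000702 + 2.37/47.4 = 13860 d.
q = Δh / Σ(b_i/K_i) = 6.19 / 13860 = 0.0004466 m/day.
In each layer the seepage velocity is v_i = q/n_i, so the layer transit time is t_i = b_i·n_i / q:
  layer 1 (sandy clay): t_1 = 9.73 × 0.12 / 0.0004466 = 2614 d
  layer 2 (coarse sand): t_2 = 2.37 × 0.31 / 0.0004466 = 1645 d
Total t = Σ t_i = 4260 days = 11.66 years.

11.7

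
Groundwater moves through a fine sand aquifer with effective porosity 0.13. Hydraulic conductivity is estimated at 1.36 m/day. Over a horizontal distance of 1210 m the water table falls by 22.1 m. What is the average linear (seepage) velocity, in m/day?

Hydraulic gradient i = Δh / L = 22.1 / 1210 = 0.01826.
Darcy flux q = K · i = 1.360 × 0.01826 = 0.02484 m/day.
Seepage velocity v = q / n_e = 0.02484 / 0.13 = 0.1911 m/day.

0.191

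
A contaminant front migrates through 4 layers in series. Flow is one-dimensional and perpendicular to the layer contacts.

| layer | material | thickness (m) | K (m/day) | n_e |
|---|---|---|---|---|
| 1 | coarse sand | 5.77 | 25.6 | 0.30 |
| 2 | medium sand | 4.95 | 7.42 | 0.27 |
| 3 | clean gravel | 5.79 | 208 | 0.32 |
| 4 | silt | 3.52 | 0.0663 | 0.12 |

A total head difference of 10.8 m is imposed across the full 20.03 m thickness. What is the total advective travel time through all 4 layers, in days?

With flow normal to the layers, continuity requires the same specific discharge q through every layer.
Σ(b_i/K_i) = 5.77/25.6 + 4.95/7.42 + 5.79/208 + 3.52/0.0663 = 54.01 d.
q = Δh / Σ(b_i/K_i) = 10.8 / 54.01 = 0.2000 m/day.
In each layer the seepage velocity is v_i = q/n_i, so the layer transit time is t_i = b_i·n_i / q:
  layer 1 (coarse sand): t_1 = 5.77 × 0.30 / 0.2000 = 8.657 d
  layer 2 (medium sand): t_2 = 4.95 × 0.27 / 0.2000 = 6.684 d
  layer 3 (clean gravel): t_3 = 5.79 × 0.32 / 0.2000 = 9.266 d
  layer 4 (silt): t_4 = 3.52 × 0.12 / 0.2000 = 2.112 d
Total t = Σ t_i = 26.72 days.

26.7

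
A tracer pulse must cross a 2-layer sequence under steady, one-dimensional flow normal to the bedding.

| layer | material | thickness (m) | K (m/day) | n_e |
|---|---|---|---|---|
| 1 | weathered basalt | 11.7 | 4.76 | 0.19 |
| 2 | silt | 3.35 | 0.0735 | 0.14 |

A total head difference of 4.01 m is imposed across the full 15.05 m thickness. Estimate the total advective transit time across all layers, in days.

With flow normal to the layers, continuity requires the same specific discharge q through every layer.
Σ(b_i/K_i) = 11.7/4.76 + 3.35/0.0735 = 48.04 d.
q = Δh / Σ(b_i/K_i) = 4.01 / 48.04 = 0.08348 m/day.
In each layer the seepage velocity is v_i = q/n_i, so the layer transit time is t_i = b_i·n_i / q:
  layer 1 (weathered basalt): t_1 = 11.7 × 0.19 / 0.08348 = 26.63 d
  layer 2 (silt): t_2 = 3.35 × 0.14 / 0.08348 = 5.618 d
Total t = Σ t_i = 32.25 days.

32.2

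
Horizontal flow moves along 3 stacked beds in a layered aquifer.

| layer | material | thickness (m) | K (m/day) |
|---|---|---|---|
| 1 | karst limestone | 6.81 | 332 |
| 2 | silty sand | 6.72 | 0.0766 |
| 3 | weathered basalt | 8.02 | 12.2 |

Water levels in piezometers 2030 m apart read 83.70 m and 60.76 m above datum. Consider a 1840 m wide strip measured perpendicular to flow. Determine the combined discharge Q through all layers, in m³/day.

Flow is parallel to layering, so each bed carries its own Darcy discharge and the transmissivities add.
Σ(K_i·b_i) = 332×6.81 + 0.0766×6.72 + 12.2×8.02 = 2359 m²/day.
Hydraulic gradient i = (83.70 − 60.76) / 2030 = 22.94 / 2030 = 0.01130.
Q = Σ(K_i·b_i) · W · i = 2359 × 1840 × 0.01130 = 49056 m³/day.

49100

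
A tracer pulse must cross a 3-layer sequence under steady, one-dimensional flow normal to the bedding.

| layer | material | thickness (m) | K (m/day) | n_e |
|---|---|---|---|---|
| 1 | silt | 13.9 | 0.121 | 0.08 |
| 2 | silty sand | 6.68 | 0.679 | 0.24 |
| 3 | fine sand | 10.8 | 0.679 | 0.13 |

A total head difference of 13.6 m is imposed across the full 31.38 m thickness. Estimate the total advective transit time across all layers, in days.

With flow normal to the layers, continuity requires the same specific discharge q through every layer.
Σ(b_i/K_i) = 13.9/0.121 + 6.68/0.679 + 10.8/0.679 = 140.6 d.
q = Δh / Σ(b_i/K_i) = 13.6 / 140.6 = 0.09671 m/day.
In each layer the seepage velocity is v_i = q/n_i, so the layer transit time is t_i = b_i·n_i / q:
  layer 1 (silt): t_1 = 13.9 × 0.08 / 0.09671 = 11.50 d
  layer 2 (silty sand): t_2 = 6.68 × 0.24 / 0.09671 = 16.58 d
  layer 3 (fine sand): t_3 = 10.8 × 0.13 / 0.09671 = 14.52 d
Total t = Σ t_i = 42.59 days.

42.6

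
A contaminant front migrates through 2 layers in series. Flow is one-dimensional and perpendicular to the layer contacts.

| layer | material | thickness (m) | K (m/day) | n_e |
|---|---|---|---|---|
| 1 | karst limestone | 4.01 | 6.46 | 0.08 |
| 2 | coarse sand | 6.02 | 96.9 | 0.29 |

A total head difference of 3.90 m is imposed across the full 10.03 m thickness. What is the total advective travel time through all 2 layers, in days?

0.362

With flow normal to the layers, continuity requires the same specific discharge q through every layer.
Σ(b_i/K_i) = 4.01/6.46 + 6.02/96.9 = 0.6829 d.
q = Δh / Σ(b_i/K_i) = 3.90 / 0.6829 = 5.711 m/day.
In each layer the seepage velocity is v_i = q/n_i, so the layer transit time is t_i = b_i·n_i / q:
  layer 1 (karst limestone): t_1 = 4.01 × 0.08 / 5.711 = 0.05617 d
  layer 2 (coarse sand): t_2 = 6.02 × 0.29 / 5.711 = 0.3057 d
Total t = Σ t_i = 0.3619 days.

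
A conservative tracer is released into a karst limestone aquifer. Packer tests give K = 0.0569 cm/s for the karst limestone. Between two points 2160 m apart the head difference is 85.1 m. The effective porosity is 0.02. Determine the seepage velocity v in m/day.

96.8

Convert K: 0.0569 cm/s × 864 = 49.16 m/day.
Hydraulic gradient i = Δh / L = 85.1 / 2160 = 0.03940.
Darcy flux q = K · i = 49.16 × 0.03940 = 1.937 m/day.
Seepage velocity v = q / n_e = 1.937 / 0.02 = 96.84 m/day.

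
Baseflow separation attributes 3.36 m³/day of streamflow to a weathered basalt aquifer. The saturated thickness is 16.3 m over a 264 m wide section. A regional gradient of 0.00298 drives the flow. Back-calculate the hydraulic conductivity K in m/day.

0.262

Cross-sectional area A = 264 × 16.3 = 4303 m².
Hydraulic gradient i = 0.00298.
From Q = K·A·i, K = Q / (A·i) = 3.36 / (4303 × 0.002980) = 0.2620 m/day.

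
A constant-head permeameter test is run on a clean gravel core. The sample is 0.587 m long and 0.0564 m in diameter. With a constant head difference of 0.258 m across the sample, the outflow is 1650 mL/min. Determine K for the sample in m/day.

2160

Cross-sectional area A = π·(d/2)² = π × (0.0564/2)² = 0.002498 m².
Convert discharge: 1650 mL/min = 2.750e-05 m³/s.
Darcy's law rearranged: K = Q·L / (A·Δh) = 2.750e-05 × 0.587 / (0.002498 × 0.258) = 0.02504 m/s = 2164 m/day.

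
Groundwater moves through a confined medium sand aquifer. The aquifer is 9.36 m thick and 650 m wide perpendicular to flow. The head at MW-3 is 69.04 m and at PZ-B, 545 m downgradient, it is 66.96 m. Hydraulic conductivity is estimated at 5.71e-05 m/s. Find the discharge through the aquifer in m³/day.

115

Convert K: 5.71e-05 m/s × 86400 = 4.933 m/day.
Cross-sectional area A = 650 × 9.36 = 6084 m².
Hydraulic gradient i = (69.04 − 66.96) / 545 = 2.08 / 545 = 0.003817.
Darcy's law: Q = K · A · i = 4.933 × 6084 × 0.003817 = 114.6 m³/day.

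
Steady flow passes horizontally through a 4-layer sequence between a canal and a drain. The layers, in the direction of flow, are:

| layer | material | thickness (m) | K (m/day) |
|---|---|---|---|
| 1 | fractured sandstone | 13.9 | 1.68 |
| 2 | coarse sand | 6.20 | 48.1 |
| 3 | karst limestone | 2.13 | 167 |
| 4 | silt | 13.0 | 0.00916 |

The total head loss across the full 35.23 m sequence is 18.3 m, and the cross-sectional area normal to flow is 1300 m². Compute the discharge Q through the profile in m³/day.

16.7

Flow is perpendicular to layering, so the layers act in series and the equivalent K is the thickness-weighted harmonic mean.
Total thickness L = 13.9 + 6.20 + 2.13 + 13.0 = 35.23 m.
Σ(b_i/K_i) = 13.9/1.68 + 6.20/48.1 + 2.13/167 + 13.0/0.00916 = 1428 d.
K_eq = L / Σ(b_i/K_i) = 35.23 / 1428 = 0.02468 m/day.
Q = K_eq · A · (Δh/L) = 0.02468 × 1300 × (18.3/35.23) = 16.66 m³/day.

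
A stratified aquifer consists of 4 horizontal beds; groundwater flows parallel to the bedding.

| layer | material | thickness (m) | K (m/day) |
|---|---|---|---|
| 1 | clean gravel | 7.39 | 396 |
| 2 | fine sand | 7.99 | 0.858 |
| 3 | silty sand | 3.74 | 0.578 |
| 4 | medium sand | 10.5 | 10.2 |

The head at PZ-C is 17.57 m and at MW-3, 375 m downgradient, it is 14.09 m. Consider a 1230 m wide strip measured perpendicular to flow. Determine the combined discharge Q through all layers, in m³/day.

34700

Flow is parallel to layering, so each bed carries its own Darcy discharge and the transmissivities add.
Σ(K_i·b_i) = 396×7.39 + 0.858×7.99 + 0.578×3.74 + 10.2×10.5 = 3043 m²/day.
Hydraulic gradient i = (17.57 − 14.09) / 375 = 3.48 / 375 = 0.009280.
Q = Σ(K_i·b_i) · W · i = 3043 × 1230 × 0.009280 = 34729 m³/day.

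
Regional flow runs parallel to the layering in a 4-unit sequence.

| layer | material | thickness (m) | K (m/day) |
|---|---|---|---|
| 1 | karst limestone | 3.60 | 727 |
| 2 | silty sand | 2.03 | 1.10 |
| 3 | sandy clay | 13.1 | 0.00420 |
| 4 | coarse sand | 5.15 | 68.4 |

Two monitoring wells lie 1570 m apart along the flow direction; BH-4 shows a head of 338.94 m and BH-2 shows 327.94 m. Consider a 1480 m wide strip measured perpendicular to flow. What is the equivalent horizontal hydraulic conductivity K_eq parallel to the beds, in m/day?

Flow is parallel to layering, so each bed carries its own Darcy discharge and the transmissivities add.
Σ(K_i·b_i) = 727×3.60 + 1.10×2.03 + 0.00420×13.1 + 68.4×5.15 = 2972 m²/day.
Total thickness b = 23.88 m, so K_eq = Σ(K_i·b_i)/b = 124.4 m/day.

124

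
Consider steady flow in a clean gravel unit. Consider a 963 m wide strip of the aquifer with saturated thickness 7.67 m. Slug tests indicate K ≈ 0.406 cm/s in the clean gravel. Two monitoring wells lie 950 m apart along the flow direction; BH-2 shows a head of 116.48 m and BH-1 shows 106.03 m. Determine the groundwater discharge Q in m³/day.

Convert K: 0.406 cm/s × 864 = 350.8 m/day.
Cross-sectional area A = 963 × 7.67 = 7386 m².
Hydraulic gradient i = (116.48 − 106.03) / 950 = 10.45 / 950 = 0.01100.
Darcy's law: Q = K · A · i = 350.8 × 7386 × 0.01100 = 28501 m³/day.

28500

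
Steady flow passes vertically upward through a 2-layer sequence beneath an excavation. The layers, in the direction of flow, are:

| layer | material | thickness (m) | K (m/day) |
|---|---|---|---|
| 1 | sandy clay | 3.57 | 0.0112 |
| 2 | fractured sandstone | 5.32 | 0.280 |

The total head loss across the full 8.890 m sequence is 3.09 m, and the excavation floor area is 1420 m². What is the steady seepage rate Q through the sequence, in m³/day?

Flow is perpendicular to layering, so the layers act in series and the equivalent K is the thickness-weighted harmonic mean.
Total thickness L = 3.57 + 5.32 = 8.890 m.
Σ(b_i/K_i) = 3.57/0.0112 + 5.32/0.280 = 337.8 d.
K_eq = L / Σ(b_i/K_i) = 8.890 / 337.8 = 0.02632 m/day.
Q = K_eq · A · (Δh/L) = 0.02632 × 1420 × (3.09/8.890) = 12.99 m³/day.

13.0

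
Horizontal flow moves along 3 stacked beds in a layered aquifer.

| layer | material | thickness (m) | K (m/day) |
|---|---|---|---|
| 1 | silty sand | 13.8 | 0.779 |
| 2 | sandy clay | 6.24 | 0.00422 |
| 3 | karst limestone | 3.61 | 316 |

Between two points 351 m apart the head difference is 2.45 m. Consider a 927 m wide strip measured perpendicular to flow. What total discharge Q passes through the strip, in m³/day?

Flow is parallel to layering, so each bed carries its own Darcy discharge and the transmissivities add.
Σ(K_i·b_i) = 0.779×13.8 + 0.00422×6.24 + 316×3.61 = 1152 m²/day.
Hydraulic gradient i = Δh / L = 2.45 / 351 = 0.006980.
Q = Σ(K_i·b_i) · W · i = 1152 × 927 × 0.006980 = 7451 m³/day.

7450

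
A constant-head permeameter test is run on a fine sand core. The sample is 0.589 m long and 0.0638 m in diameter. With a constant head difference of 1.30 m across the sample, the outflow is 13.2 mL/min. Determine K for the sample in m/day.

2.69

Cross-sectional area A = π·(d/2)² = π × (0.0638/2)² = 0.003197 m².
Convert discharge: 13.2 mL/min = 2.200e-07 m³/s.
Darcy's law rearranged: K = Q·L / (A·Δh) = 2.200e-07 × 0.589 / (0.003197 × 1.30) = 3.118e-05 m/s = 2.694 m/day.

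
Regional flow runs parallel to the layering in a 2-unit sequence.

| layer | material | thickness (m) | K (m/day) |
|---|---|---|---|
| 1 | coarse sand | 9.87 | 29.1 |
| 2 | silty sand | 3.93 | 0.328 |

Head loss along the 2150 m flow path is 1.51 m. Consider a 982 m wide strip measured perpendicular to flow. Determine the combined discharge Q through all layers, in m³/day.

199

Flow is parallel to layering, so each bed carries its own Darcy discharge and the transmissivities add.
Σ(K_i·b_i) = 29.1×9.87 + 0.328×3.93 = 288.5 m²/day.
Hydraulic gradient i = Δh / L = 1.51 / 2150 = 0.0007023.
Q = Σ(K_i·b_i) · W · i = 288.5 × 982 × 0.0007023 = 199.0 m³/day.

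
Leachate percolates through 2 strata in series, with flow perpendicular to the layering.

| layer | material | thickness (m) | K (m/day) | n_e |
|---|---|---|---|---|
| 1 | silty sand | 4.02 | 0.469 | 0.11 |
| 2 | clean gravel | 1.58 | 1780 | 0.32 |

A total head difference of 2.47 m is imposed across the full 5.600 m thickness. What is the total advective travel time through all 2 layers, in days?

With flow normal to the layers, continuity requires the same specific discharge q through every layer.
Σ(b_i/K_i) = 4.02/0.469 + 1.58/1780 = 8.572 d.
q = Δh / Σ(b_i/K_i) = 2.47 / 8.572 = 0.2881 m/day.
In each layer the seepage velocity is v_i = q/n_i, so the layer transit time is t_i = b_i·n_i / q:
  layer 1 (silty sand): t_1 = 4.02 × 0.11 / 0.2881 = 1.535 d
  layer 2 (clean gravel): t_2 = 1.58 × 0.32 / 0.2881 = 1.755 d
Total t = Σ t_i = 3.289 days.

3.29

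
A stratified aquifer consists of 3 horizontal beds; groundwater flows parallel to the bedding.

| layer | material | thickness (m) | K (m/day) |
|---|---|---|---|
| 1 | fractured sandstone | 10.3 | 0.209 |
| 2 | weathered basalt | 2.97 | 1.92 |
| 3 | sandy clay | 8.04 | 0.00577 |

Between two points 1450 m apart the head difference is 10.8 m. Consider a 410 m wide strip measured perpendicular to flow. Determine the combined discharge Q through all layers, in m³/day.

24.1

Flow is parallel to layering, so each bed carries its own Darcy discharge and the transmissivities add.
Σ(K_i·b_i) = 0.209×10.3 + 1.92×2.97 + 0.00577×8.04 = 7.901 m²/day.
Hydraulic gradient i = Δh / L = 10.8 / 1450 = 0.007448.
Q = Σ(K_i·b_i) · W · i = 7.901 × 410 × 0.007448 = 24.13 m³/day.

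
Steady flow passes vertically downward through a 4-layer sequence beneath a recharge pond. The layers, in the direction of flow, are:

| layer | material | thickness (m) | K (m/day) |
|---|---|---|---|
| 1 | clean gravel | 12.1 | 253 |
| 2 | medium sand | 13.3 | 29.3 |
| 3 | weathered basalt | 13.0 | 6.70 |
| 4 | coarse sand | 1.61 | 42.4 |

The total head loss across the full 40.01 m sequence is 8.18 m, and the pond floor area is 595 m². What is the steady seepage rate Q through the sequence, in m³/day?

Flow is perpendicular to layering, so the layers act in series and the equivalent K is the thickness-weighted harmonic mean.
Total thickness L = 12.1 + 13.3 + 13.0 + 1.61 = 40.01 m.
Σ(b_i/K_i) = 12.1/253 + 13.3/29.3 + 13.0/6.70 + 1.61/42.4 = 2.480 d.
K_eq = L / Σ(b_i/K_i) = 40.01 / 2.480 = 16.13 m/day.
Q = K_eq · A · (Δh/L) = 16.13 × 595 × (8.18/40.01) = 1963 m³/day.

1960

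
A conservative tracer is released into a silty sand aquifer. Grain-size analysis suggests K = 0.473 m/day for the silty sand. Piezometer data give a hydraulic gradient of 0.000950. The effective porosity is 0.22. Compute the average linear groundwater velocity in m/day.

Hydraulic gradient i = 0.000950.
Darcy flux q = K · i = 0.4730 × 0.0009500 = 0.0004493 m/day.
Seepage velocity v = q / n_e = 0.0004493 / 0.22 = 0.002043 m/day.

0.00204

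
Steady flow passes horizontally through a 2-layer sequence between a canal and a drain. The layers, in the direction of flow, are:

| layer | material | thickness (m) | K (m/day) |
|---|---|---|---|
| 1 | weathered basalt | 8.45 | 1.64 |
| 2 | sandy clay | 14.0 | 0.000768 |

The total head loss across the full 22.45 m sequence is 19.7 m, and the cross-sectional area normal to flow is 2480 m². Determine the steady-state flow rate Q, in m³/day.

2.68

Flow is perpendicular to layering, so the layers act in series and the equivalent K is the thickness-weighted harmonic mean.
Total thickness L = 8.45 + 14.0 = 22.45 m.
Σ(b_i/K_i) = 8.45/1.64 + 14.0/0.000768 = 18234 d.
K_eq = L / Σ(b_i/K_i) = 22.45 / 18234 = 0.001231 m/day.
Q = K_eq · A · (Δh/L) = 0.001231 × 2480 × (19.7/22.45) = 2.679 m³/day.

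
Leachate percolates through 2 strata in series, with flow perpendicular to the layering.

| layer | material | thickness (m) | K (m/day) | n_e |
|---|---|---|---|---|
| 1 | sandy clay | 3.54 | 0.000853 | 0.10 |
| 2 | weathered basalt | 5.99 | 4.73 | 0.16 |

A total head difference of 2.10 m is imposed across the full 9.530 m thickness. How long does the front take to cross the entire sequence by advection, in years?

With flow normal to the layers, continuity requires the same specific discharge q through every layer.
Σ(b_i/K_i) = 3.54/0.000853 + 5.99/4.73 = 4151 d.
q = Δh / Σ(b_i/K_i) = 2.10 / 4151 = 0.0005059 m/day.
In each layer the seepage velocity is v_i = q/n_i, so the layer transit time is t_i = b_i·n_i / q:
  layer 1 (sandy clay): t_1 = 3.54 × 0.10 / 0.0005059 = 699.8 d
  layer 2 (weathered basalt): t_2 = 5.99 × 0.16 / 0.0005059 = 1895 d
Total t = Σ t_i = 2594 days = 7.103 years.

7.10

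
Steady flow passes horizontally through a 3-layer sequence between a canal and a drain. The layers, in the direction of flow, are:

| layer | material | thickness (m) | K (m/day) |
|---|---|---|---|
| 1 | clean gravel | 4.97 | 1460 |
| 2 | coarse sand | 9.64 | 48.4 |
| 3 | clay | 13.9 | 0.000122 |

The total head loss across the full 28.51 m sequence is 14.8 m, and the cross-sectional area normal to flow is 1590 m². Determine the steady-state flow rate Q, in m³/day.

0.207

Flow is perpendicular to layering, so the layers act in series and the equivalent K is the thickness-weighted harmonic mean.
Total thickness L = 4.97 + 9.64 + 13.9 = 28.51 m.
Σ(b_i/K_i) = 4.97/1460 + 9.64/48.4 + 13.9/0.000122 = 1.139e+05 d.
K_eq = L / Σ(b_i/K_i) = 28.51 / 1.139e+05 = 0.0002502 m/day.
Q = K_eq · A · (Δh/L) = 0.0002502 × 1590 × (14.8/28.51) = 0.2065 m³/day.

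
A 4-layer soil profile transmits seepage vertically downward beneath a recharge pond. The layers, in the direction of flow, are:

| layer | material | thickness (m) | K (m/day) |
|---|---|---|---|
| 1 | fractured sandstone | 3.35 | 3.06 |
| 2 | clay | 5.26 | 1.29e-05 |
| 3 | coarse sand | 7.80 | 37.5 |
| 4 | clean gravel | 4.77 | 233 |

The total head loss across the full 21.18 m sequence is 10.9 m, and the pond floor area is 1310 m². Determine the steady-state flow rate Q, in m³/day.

Flow is perpendicular to layering, so the layers act in series and the equivalent K is the thickness-weighted harmonic mean.
Total thickness L = 3.35 + 5.26 + 7.80 + 4.77 = 21.18 m.
Σ(b_i/K_i) = 3.35/3.06 + 5.26/1.29e-05 + 7.80/37.5 + 4.77/233 = 4.078e+05 d.
K_eq = L / Σ(b_i/K_i) = 21.18 / 4.078e+05 = 5.194e-05 m/day.
Q = K_eq · A · (Δh/L) = 5.194e-05 × 1310 × (10.9/21.18) = 0.03502 m³/day.

0.0350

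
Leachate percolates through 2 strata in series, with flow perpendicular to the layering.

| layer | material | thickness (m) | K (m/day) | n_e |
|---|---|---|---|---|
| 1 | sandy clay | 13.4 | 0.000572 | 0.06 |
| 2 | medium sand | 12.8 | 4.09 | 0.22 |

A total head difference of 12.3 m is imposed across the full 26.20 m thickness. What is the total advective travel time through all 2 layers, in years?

With flow normal to the layers, continuity requires the same specific discharge q through every layer.
Σ(b_i/K_i) = 13.4/0.000572 + 12.8/4.09 = 23430 d.
q = Δh / Σ(b_i/K_i) = 12.3 / 23430 = 0.0005250 m/day.
In each layer the seepage velocity is v_i = q/n_i, so the layer transit time is t_i = b_i·n_i / q:
  layer 1 (sandy clay): t_1 = 13.4 × 0.06 / 0.0005250 = 1532 d
  layer 2 (medium sand): t_2 = 12.8 × 0.22 / 0.0005250 = 5364 d
Total t = Σ t_i = 6896 days = 18.88 years.

18.9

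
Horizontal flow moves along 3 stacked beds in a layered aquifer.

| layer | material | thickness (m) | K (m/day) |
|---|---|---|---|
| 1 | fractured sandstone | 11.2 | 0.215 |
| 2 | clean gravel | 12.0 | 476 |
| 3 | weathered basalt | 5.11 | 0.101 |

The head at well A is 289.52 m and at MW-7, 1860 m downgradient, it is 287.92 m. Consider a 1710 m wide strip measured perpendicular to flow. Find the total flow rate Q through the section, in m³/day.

Flow is parallel to layering, so each bed carries its own Darcy discharge and the transmissivities add.
Σ(K_i·b_i) = 0.215×11.2 + 476×12.0 + 0.101×5.11 = 5715 m²/day.
Hydraulic gradient i = (289.52 − 287.92) / 1860 = 1.6 / 1860 = 0.0008602.
Q = Σ(K_i·b_i) · W · i = 5715 × 1710 × 0.0008602 = 8406 m³/day.

8410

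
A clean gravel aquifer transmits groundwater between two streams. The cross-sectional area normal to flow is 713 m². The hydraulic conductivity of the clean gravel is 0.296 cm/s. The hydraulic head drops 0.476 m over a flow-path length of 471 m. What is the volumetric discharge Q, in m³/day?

184

Convert K: 0.296 cm/s × 864 = 255.7 m/day.
Hydraulic gradient i = Δh / L = 0.476 / 471 = 0.001011.
Darcy's law: Q = K · A · i = 255.7 × 713.0 × 0.001011 = 184.3 m³/day.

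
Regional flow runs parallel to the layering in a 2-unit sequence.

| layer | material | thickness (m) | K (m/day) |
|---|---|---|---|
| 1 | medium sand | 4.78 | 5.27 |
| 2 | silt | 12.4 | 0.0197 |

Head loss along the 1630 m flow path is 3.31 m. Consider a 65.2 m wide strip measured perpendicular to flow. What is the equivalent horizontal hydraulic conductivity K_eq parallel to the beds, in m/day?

1.48

Flow is parallel to layering, so each bed carries its own Darcy discharge and the transmissivities add.
Σ(K_i·b_i) = 5.27×4.78 + 0.0197×12.4 = 25.43 m²/day.
Total thickness b = 17.18 m, so K_eq = Σ(K_i·b_i)/b = 1.480 m/day.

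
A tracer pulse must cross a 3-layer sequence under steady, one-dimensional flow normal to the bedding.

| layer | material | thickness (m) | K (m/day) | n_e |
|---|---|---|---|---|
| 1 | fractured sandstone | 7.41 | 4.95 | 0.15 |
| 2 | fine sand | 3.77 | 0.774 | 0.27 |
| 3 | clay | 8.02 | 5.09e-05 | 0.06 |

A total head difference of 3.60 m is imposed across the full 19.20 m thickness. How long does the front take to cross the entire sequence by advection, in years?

With flow normal to the layers, continuity requires the same specific discharge q through every layer.
Σ(b_i/K_i) = 7.41/4.95 + 3.77/0.774 + 8.02/5.09e-05 = 1.576e+05 d.
q = Δh / Σ(b_i/K_i) = 3.60 / 1.576e+05 = 2.285e-05 m/day.
In each layer the seepage velocity is v_i = q/n_i, so the layer transit time is t_i = b_i·n_i / q:
  layer 1 (fractured sandstone): t_1 = 7.41 × 0.15 / 2.285e-05 = 48650 d
  layer 2 (fine sand): t_2 = 3.77 × 0.27 / 2.285e-05 = 44553 d
  layer 3 (clay): t_3 = 8.02 × 0.06 / 2.285e-05 = 21062 d
Total t = Σ t_i = 1.143e+05 days = 312.8 years.

313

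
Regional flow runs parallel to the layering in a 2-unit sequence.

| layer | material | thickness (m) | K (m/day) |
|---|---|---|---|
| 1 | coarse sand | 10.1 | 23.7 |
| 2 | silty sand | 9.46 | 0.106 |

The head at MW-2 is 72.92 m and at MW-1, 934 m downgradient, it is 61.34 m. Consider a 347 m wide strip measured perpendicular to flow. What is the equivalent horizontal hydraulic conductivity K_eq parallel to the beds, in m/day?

Flow is parallel to layering, so each bed carries its own Darcy discharge and the transmissivities add.
Σ(K_i·b_i) = 23.7×10.1 + 0.106×9.46 = 240.4 m²/day.
Total thickness b = 19.56 m, so K_eq = Σ(K_i·b_i)/b = 12.29 m/day.

12.3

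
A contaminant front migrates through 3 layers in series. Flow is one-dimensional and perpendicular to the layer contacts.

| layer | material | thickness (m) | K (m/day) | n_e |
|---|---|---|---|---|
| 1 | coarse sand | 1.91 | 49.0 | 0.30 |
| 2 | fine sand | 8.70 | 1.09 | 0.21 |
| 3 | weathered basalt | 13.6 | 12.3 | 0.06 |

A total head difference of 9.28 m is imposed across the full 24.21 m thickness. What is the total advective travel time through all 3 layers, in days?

With flow normal to the layers, continuity requires the same specific discharge q through every layer.
Σ(b_i/K_i) = 1.91/49.0 + 8.70/1.09 + 13.6/12.3 = 9.126 d.
q = Δh / Σ(b_i/K_i) = 9.28 / 9.126 = 1.017 m/day.
In each layer the seepage velocity is v_i = q/n_i, so the layer transit time is t_i = b_i·n_i / q:
  layer 1 (coarse sand): t_1 = 1.91 × 0.30 / 1.017 = 0.5635 d
  layer 2 (fine sand): t_2 = 8.70 × 0.21 / 1.017 = 1.797 d
  layer 3 (weathered basalt): t_3 = 13.6 × 0.06 / 1.017 = 0.8025 d
Total t = Σ t_i = 3.163 days.

3.16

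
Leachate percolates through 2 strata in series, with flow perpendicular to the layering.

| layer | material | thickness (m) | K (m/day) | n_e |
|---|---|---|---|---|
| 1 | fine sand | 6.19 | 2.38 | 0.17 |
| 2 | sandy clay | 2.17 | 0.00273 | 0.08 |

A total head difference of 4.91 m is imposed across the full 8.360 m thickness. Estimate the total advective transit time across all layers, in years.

With flow normal to the layers, continuity requires the same specific discharge q through every layer.
Σ(b_i/K_i) = 6.19/2.38 + 2.17/0.00273 = 797.5 d.
q = Δh / Σ(b_i/K_i) = 4.91 / 797.5 = 0.006157 m/day.
In each layer the seepage velocity is v_i = q/n_i, so the layer transit time is t_i = b_i·n_i / q:
  layer 1 (fine sand): t_1 = 6.19 × 0.17 / 0.006157 = 170.9 d
  layer 2 (sandy clay): t_2 = 2.17 × 0.08 / 0.006157 = 28.20 d
Total t = Σ t_i = 199.1 days = 0.5451 years.

0.545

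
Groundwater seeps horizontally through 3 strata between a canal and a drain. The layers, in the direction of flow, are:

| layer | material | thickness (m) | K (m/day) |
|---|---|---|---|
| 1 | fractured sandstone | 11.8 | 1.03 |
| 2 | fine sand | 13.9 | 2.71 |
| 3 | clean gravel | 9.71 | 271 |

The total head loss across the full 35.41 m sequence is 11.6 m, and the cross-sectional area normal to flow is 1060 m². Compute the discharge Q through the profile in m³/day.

Flow is perpendicular to layering, so the layers act in series and the equivalent K is the thickness-weighted harmonic mean.
Total thickness L = 11.8 + 13.9 + 9.71 = 35.41 m.
Σ(b_i/K_i) = 11.8/1.03 + 13.9/2.71 + 9.71/271 = 16.62 d.
K_eq = L / Σ(b_i/K_i) = 35.41 / 16.62 = 2.130 m/day.
Q = K_eq · A · (Δh/L) = 2.130 × 1060 × (11.6/35.41) = 739.8 m³/day.

740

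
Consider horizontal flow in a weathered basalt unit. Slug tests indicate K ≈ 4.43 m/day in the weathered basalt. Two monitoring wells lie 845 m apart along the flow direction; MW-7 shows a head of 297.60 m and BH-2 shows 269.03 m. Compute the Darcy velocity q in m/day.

0.150

Hydraulic gradient i = (297.60 − 269.03) / 845 = 28.57 / 845 = 0.03381.
Specific discharge q = K · i = 4.430 × 0.03381 = 0.1498 m/day.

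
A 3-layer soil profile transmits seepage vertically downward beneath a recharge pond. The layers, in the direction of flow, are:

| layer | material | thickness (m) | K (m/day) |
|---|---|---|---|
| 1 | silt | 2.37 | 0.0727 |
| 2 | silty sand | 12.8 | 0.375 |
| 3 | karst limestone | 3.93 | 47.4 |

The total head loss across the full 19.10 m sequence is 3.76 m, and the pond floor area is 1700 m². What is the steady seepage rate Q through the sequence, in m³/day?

95.7

Flow is perpendicular to layering, so the layers act in series and the equivalent K is the thickness-weighted harmonic mean.
Total thickness L = 2.37 + 12.8 + 3.93 = 19.10 m.
Σ(b_i/K_i) = 2.37/0.0727 + 12.8/0.375 + 3.93/47.4 = 66.82 d.
K_eq = L / Σ(b_i/K_i) = 19.10 / 66.82 = 0.2859 m/day.
Q = K_eq · A · (Δh/L) = 0.2859 × 1700 × (3.76/19.10) = 95.67 m³/day.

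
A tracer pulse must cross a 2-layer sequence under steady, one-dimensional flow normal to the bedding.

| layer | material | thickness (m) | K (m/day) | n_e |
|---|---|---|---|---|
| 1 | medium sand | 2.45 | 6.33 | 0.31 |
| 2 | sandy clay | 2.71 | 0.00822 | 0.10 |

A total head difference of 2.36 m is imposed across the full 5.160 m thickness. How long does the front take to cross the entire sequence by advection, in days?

With flow normal to the layers, continuity requires the same specific discharge q through every layer.
Σ(b_i/K_i) = 2.45/6.33 + 2.71/0.00822 = 330.1 d.
q = Δh / Σ(b_i/K_i) = 2.36 / 330.1 = 0.007150 m/day.
In each layer the seepage velocity is v_i = q/n_i, so the layer transit time is t_i = b_i·n_i / q:
  layer 1 (medium sand): t_1 = 2.45 × 0.31 / 0.007150 = 106.2 d
  layer 2 (sandy clay): t_2 = 2.71 × 0.10 / 0.007150 = 37.90 d
Total t = Σ t_i = 144.1 days.

144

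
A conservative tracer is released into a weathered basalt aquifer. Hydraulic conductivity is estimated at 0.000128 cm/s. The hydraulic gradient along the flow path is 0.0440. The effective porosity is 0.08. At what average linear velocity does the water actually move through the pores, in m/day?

0.0608

Convert K: 0.000128 cm/s × 864 = 0.1106 m/day.
Hydraulic gradient i = 0.0440.
Darcy flux q = K · i = 0.1106 × 0.04400 = 0.004866 m/day.
Seepage velocity v = q / n_e = 0.004866 / 0.08 = 0.06083 m/day.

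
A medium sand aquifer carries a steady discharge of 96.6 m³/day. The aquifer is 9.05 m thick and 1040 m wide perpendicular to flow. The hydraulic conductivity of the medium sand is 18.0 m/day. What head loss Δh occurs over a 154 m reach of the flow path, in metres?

0.0878

Cross-sectional area A = 1040 × 9.05 = 9412 m².
From Q = K·A·i, i = Q / (K·A) = 96.6 / (18.00 × 9412) = 0.0005702.
Head loss Δh = i · L = 0.0005702 × 154 = 0.08781 m.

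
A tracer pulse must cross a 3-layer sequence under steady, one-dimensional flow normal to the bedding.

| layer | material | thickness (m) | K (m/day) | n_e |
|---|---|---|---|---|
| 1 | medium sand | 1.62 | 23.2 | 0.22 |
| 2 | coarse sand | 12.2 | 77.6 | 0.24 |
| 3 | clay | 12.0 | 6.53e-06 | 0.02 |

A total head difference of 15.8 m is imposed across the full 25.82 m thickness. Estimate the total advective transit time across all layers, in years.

1120

With flow normal to the layers, continuity requires the same specific discharge q through every layer.
Σ(b_i/K_i) = 1.62/23.2 + 12.2/77.6 + 12.0/6.53e-06 = 1.838e+06 d.
q = Δh / Σ(b_i/K_i) = 15.8 / 1.838e+06 = 8.598e-06 m/day.
In each layer the seepage velocity is v_i = q/n_i, so the layer transit time is t_i = b_i·n_i / q:
  layer 1 (medium sand): t_1 = 1.62 × 0.22 / 8.598e-06 = 41452 d
  layer 2 (coarse sand): t_2 = 12.2 × 0.24 / 8.598e-06 = 3.406e+05 d
  layer 3 (clay): t_3 = 12.0 × 0.02 / 8.598e-06 = 27914 d
Total t = Σ t_i = 4.099e+05 days = 1122 years.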